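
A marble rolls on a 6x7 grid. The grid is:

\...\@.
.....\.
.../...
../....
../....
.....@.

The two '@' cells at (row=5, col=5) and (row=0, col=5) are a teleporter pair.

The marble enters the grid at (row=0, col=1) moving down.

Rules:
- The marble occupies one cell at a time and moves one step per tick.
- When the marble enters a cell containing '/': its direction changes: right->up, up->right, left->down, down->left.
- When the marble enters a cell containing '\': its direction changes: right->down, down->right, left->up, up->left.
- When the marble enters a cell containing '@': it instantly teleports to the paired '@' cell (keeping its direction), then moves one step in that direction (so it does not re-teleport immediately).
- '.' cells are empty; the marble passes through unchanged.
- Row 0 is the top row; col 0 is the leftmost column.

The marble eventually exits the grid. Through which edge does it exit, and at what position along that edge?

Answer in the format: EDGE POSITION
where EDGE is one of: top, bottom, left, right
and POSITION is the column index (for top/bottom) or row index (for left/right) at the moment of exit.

Step 1: enter (0,1), '.' pass, move down to (1,1)
Step 2: enter (1,1), '.' pass, move down to (2,1)
Step 3: enter (2,1), '.' pass, move down to (3,1)
Step 4: enter (3,1), '.' pass, move down to (4,1)
Step 5: enter (4,1), '.' pass, move down to (5,1)
Step 6: enter (5,1), '.' pass, move down to (6,1)
Step 7: at (6,1) — EXIT via bottom edge, pos 1

Answer: bottom 1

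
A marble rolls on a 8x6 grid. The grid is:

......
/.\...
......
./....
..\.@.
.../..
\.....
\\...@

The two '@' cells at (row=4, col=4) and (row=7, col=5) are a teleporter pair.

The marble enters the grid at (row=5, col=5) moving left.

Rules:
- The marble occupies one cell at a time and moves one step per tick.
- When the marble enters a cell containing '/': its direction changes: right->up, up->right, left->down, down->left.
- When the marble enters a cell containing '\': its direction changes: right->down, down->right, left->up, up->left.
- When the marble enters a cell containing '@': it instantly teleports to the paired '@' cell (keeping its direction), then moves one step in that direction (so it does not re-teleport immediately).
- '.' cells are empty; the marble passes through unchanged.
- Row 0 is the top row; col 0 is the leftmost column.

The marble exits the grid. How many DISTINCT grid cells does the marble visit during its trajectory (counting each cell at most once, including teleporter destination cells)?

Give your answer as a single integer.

Step 1: enter (5,5), '.' pass, move left to (5,4)
Step 2: enter (5,4), '.' pass, move left to (5,3)
Step 3: enter (5,3), '/' deflects left->down, move down to (6,3)
Step 4: enter (6,3), '.' pass, move down to (7,3)
Step 5: enter (7,3), '.' pass, move down to (8,3)
Step 6: at (8,3) — EXIT via bottom edge, pos 3
Distinct cells visited: 5 (path length 5)

Answer: 5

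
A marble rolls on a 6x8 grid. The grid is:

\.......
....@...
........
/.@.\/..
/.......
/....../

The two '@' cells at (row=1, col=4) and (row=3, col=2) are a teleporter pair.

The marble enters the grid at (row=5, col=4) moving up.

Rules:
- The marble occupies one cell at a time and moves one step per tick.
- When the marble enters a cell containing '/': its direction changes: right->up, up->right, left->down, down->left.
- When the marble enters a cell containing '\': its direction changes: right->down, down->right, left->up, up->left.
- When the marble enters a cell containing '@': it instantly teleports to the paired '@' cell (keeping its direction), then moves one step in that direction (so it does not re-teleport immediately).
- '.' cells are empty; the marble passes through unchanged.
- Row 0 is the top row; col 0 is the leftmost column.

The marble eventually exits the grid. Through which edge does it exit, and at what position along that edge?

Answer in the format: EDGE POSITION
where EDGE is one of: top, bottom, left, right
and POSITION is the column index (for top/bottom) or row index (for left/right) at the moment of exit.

Answer: left 1

Derivation:
Step 1: enter (5,4), '.' pass, move up to (4,4)
Step 2: enter (4,4), '.' pass, move up to (3,4)
Step 3: enter (3,4), '\' deflects up->left, move left to (3,3)
Step 4: enter (3,3), '.' pass, move left to (3,2)
Step 5: enter (3,2), '@' teleport (3,2)->(1,4), also enter (1,4), move left to (1,3)
Step 6: enter (1,3), '.' pass, move left to (1,2)
Step 7: enter (1,2), '.' pass, move left to (1,1)
Step 8: enter (1,1), '.' pass, move left to (1,0)
Step 9: enter (1,0), '.' pass, move left to (1,-1)
Step 10: at (1,-1) — EXIT via left edge, pos 1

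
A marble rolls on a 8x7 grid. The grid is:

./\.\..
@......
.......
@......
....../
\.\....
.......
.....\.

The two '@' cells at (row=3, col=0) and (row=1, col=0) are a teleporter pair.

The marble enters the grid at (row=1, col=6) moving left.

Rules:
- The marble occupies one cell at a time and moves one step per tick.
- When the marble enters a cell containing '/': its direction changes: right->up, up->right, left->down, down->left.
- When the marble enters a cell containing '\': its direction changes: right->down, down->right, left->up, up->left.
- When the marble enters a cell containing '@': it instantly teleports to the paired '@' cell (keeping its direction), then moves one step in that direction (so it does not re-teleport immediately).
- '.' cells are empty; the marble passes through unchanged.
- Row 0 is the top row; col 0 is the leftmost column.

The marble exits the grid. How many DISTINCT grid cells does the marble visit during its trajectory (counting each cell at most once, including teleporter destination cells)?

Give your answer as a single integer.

Step 1: enter (1,6), '.' pass, move left to (1,5)
Step 2: enter (1,5), '.' pass, move left to (1,4)
Step 3: enter (1,4), '.' pass, move left to (1,3)
Step 4: enter (1,3), '.' pass, move left to (1,2)
Step 5: enter (1,2), '.' pass, move left to (1,1)
Step 6: enter (1,1), '.' pass, move left to (1,0)
Step 7: enter (1,0), '@' teleport (1,0)->(3,0), also enter (3,0), move left to (3,-1)
Step 8: at (3,-1) — EXIT via left edge, pos 3
Distinct cells visited: 8 (path length 8)

Answer: 8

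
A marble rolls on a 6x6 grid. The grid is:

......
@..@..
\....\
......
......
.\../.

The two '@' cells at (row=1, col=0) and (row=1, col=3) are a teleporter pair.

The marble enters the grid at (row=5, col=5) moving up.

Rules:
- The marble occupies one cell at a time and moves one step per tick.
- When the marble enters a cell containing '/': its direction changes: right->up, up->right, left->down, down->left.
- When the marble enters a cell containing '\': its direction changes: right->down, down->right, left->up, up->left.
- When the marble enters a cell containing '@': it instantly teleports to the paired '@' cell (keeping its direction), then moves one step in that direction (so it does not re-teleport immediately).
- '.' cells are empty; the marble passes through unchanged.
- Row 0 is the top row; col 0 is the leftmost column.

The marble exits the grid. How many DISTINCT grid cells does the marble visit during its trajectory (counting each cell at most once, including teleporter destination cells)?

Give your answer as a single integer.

Step 1: enter (5,5), '.' pass, move up to (4,5)
Step 2: enter (4,5), '.' pass, move up to (3,5)
Step 3: enter (3,5), '.' pass, move up to (2,5)
Step 4: enter (2,5), '\' deflects up->left, move left to (2,4)
Step 5: enter (2,4), '.' pass, move left to (2,3)
Step 6: enter (2,3), '.' pass, move left to (2,2)
Step 7: enter (2,2), '.' pass, move left to (2,1)
Step 8: enter (2,1), '.' pass, move left to (2,0)
Step 9: enter (2,0), '\' deflects left->up, move up to (1,0)
Step 10: enter (1,0), '@' teleport (1,0)->(1,3), also enter (1,3), move up to (0,3)
Step 11: enter (0,3), '.' pass, move up to (-1,3)
Step 12: at (-1,3) — EXIT via top edge, pos 3
Distinct cells visited: 12 (path length 12)

Answer: 12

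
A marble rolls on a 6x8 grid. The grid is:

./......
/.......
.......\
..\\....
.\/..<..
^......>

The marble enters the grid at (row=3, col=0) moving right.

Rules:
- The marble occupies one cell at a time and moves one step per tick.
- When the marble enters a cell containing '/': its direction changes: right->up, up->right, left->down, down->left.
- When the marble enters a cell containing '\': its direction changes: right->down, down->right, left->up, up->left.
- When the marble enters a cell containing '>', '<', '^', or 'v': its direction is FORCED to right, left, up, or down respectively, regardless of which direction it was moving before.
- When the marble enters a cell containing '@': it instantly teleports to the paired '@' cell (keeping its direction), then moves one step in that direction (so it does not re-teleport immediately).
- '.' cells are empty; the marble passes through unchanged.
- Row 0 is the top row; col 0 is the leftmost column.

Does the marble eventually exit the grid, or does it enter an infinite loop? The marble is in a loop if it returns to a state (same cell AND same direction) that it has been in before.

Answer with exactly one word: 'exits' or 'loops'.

Answer: exits

Derivation:
Step 1: enter (3,0), '.' pass, move right to (3,1)
Step 2: enter (3,1), '.' pass, move right to (3,2)
Step 3: enter (3,2), '\' deflects right->down, move down to (4,2)
Step 4: enter (4,2), '/' deflects down->left, move left to (4,1)
Step 5: enter (4,1), '\' deflects left->up, move up to (3,1)
Step 6: enter (3,1), '.' pass, move up to (2,1)
Step 7: enter (2,1), '.' pass, move up to (1,1)
Step 8: enter (1,1), '.' pass, move up to (0,1)
Step 9: enter (0,1), '/' deflects up->right, move right to (0,2)
Step 10: enter (0,2), '.' pass, move right to (0,3)
Step 11: enter (0,3), '.' pass, move right to (0,4)
Step 12: enter (0,4), '.' pass, move right to (0,5)
Step 13: enter (0,5), '.' pass, move right to (0,6)
Step 14: enter (0,6), '.' pass, move right to (0,7)
Step 15: enter (0,7), '.' pass, move right to (0,8)
Step 16: at (0,8) — EXIT via right edge, pos 0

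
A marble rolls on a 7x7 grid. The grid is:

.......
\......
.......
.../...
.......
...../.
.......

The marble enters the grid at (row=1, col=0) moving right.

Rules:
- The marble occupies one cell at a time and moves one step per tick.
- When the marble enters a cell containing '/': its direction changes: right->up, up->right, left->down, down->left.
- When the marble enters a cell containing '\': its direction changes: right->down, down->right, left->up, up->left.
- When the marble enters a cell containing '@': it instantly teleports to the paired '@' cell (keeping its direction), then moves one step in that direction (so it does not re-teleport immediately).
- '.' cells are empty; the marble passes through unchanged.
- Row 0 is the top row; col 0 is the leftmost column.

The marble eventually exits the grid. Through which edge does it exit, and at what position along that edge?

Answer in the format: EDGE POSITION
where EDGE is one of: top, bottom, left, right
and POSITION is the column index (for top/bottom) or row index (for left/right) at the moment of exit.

Answer: bottom 0

Derivation:
Step 1: enter (1,0), '\' deflects right->down, move down to (2,0)
Step 2: enter (2,0), '.' pass, move down to (3,0)
Step 3: enter (3,0), '.' pass, move down to (4,0)
Step 4: enter (4,0), '.' pass, move down to (5,0)
Step 5: enter (5,0), '.' pass, move down to (6,0)
Step 6: enter (6,0), '.' pass, move down to (7,0)
Step 7: at (7,0) — EXIT via bottom edge, pos 0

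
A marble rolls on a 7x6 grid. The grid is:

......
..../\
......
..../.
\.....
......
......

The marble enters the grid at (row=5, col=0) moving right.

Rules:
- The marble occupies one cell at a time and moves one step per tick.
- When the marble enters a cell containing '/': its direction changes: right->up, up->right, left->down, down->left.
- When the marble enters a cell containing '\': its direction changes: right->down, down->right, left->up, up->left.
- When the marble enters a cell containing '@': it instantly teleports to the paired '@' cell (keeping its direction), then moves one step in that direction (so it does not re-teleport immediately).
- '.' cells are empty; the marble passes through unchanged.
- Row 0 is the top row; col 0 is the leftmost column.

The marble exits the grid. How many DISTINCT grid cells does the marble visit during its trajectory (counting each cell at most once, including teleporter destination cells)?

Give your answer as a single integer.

Answer: 6

Derivation:
Step 1: enter (5,0), '.' pass, move right to (5,1)
Step 2: enter (5,1), '.' pass, move right to (5,2)
Step 3: enter (5,2), '.' pass, move right to (5,3)
Step 4: enter (5,3), '.' pass, move right to (5,4)
Step 5: enter (5,4), '.' pass, move right to (5,5)
Step 6: enter (5,5), '.' pass, move right to (5,6)
Step 7: at (5,6) — EXIT via right edge, pos 5
Distinct cells visited: 6 (path length 6)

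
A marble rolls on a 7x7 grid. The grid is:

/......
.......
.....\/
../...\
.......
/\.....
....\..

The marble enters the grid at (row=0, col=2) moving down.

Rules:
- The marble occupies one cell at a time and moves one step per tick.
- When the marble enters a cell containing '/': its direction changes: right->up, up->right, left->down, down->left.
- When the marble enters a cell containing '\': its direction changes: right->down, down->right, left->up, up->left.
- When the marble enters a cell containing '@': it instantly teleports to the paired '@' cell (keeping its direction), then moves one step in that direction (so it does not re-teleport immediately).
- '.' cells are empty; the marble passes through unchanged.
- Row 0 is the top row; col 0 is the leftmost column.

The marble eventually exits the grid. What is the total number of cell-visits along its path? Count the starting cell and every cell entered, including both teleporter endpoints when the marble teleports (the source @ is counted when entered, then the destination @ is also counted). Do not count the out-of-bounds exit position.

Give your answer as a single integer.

Answer: 6

Derivation:
Step 1: enter (0,2), '.' pass, move down to (1,2)
Step 2: enter (1,2), '.' pass, move down to (2,2)
Step 3: enter (2,2), '.' pass, move down to (3,2)
Step 4: enter (3,2), '/' deflects down->left, move left to (3,1)
Step 5: enter (3,1), '.' pass, move left to (3,0)
Step 6: enter (3,0), '.' pass, move left to (3,-1)
Step 7: at (3,-1) — EXIT via left edge, pos 3
Path length (cell visits): 6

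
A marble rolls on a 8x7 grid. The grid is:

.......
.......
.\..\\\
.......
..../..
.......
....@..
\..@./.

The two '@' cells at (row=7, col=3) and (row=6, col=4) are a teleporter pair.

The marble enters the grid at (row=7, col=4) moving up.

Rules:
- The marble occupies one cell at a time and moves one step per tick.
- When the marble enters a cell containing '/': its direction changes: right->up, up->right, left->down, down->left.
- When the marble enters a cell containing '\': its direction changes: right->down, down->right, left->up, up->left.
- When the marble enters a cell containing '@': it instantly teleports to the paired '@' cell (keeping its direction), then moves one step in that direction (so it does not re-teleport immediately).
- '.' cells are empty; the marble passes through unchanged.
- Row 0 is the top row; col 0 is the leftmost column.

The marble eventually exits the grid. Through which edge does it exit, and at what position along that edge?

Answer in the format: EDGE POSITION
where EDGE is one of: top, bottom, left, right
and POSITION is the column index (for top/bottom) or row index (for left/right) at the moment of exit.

Step 1: enter (7,4), '.' pass, move up to (6,4)
Step 2: enter (6,4), '@' teleport (6,4)->(7,3), also enter (7,3), move up to (6,3)
Step 3: enter (6,3), '.' pass, move up to (5,3)
Step 4: enter (5,3), '.' pass, move up to (4,3)
Step 5: enter (4,3), '.' pass, move up to (3,3)
Step 6: enter (3,3), '.' pass, move up to (2,3)
Step 7: enter (2,3), '.' pass, move up to (1,3)
Step 8: enter (1,3), '.' pass, move up to (0,3)
Step 9: enter (0,3), '.' pass, move up to (-1,3)
Step 10: at (-1,3) — EXIT via top edge, pos 3

Answer: top 3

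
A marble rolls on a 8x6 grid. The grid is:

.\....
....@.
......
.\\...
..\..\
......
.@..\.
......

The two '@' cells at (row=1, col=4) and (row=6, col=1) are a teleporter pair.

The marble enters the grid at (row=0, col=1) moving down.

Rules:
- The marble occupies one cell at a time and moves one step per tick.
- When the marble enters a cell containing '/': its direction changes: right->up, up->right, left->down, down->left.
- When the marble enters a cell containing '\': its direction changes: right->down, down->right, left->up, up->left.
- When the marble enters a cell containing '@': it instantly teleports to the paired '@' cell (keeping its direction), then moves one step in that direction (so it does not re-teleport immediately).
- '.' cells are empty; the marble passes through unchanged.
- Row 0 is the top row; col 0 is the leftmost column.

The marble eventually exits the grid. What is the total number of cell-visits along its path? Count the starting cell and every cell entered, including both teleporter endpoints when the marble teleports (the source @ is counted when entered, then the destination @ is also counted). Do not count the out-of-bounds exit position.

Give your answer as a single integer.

Answer: 5

Derivation:
Step 1: enter (0,1), '\' deflects down->right, move right to (0,2)
Step 2: enter (0,2), '.' pass, move right to (0,3)
Step 3: enter (0,3), '.' pass, move right to (0,4)
Step 4: enter (0,4), '.' pass, move right to (0,5)
Step 5: enter (0,5), '.' pass, move right to (0,6)
Step 6: at (0,6) — EXIT via right edge, pos 0
Path length (cell visits): 5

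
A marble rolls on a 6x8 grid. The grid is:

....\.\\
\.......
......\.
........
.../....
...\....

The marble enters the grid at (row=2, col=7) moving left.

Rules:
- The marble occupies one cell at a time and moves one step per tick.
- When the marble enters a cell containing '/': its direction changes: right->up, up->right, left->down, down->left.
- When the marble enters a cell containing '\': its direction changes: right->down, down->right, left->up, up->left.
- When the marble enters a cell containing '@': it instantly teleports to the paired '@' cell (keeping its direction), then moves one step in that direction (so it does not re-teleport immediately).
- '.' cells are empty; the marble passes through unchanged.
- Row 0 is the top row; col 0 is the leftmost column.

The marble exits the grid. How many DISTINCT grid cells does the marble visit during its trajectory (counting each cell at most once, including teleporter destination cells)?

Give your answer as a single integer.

Answer: 6

Derivation:
Step 1: enter (2,7), '.' pass, move left to (2,6)
Step 2: enter (2,6), '\' deflects left->up, move up to (1,6)
Step 3: enter (1,6), '.' pass, move up to (0,6)
Step 4: enter (0,6), '\' deflects up->left, move left to (0,5)
Step 5: enter (0,5), '.' pass, move left to (0,4)
Step 6: enter (0,4), '\' deflects left->up, move up to (-1,4)
Step 7: at (-1,4) — EXIT via top edge, pos 4
Distinct cells visited: 6 (path length 6)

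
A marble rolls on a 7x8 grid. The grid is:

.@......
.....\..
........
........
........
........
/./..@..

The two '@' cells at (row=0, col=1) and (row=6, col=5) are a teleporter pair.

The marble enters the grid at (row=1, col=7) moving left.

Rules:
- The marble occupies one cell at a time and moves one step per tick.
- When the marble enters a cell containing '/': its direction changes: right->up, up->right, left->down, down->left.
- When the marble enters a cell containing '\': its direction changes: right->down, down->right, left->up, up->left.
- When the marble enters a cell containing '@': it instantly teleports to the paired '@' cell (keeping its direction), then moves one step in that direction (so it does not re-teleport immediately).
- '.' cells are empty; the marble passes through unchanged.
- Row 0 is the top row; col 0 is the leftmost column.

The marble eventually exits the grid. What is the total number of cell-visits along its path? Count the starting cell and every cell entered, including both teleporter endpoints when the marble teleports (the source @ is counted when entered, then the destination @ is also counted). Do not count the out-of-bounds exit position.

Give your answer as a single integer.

Answer: 4

Derivation:
Step 1: enter (1,7), '.' pass, move left to (1,6)
Step 2: enter (1,6), '.' pass, move left to (1,5)
Step 3: enter (1,5), '\' deflects left->up, move up to (0,5)
Step 4: enter (0,5), '.' pass, move up to (-1,5)
Step 5: at (-1,5) — EXIT via top edge, pos 5
Path length (cell visits): 4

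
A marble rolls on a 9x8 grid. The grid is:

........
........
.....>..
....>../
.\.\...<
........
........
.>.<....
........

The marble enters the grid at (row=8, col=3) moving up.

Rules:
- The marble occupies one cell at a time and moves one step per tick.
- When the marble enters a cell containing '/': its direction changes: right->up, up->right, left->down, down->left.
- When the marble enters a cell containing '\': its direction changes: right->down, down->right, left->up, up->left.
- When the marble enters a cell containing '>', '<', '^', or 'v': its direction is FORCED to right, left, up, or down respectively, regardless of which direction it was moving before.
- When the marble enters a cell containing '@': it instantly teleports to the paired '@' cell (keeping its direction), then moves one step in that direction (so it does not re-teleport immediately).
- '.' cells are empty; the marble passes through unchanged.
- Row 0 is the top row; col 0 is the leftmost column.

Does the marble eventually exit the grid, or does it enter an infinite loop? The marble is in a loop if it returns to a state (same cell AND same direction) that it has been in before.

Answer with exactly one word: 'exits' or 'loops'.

Answer: loops

Derivation:
Step 1: enter (8,3), '.' pass, move up to (7,3)
Step 2: enter (7,3), '<' forces up->left, move left to (7,2)
Step 3: enter (7,2), '.' pass, move left to (7,1)
Step 4: enter (7,1), '>' forces left->right, move right to (7,2)
Step 5: enter (7,2), '.' pass, move right to (7,3)
Step 6: enter (7,3), '<' forces right->left, move left to (7,2)
Step 7: at (7,2) dir=left — LOOP DETECTED (seen before)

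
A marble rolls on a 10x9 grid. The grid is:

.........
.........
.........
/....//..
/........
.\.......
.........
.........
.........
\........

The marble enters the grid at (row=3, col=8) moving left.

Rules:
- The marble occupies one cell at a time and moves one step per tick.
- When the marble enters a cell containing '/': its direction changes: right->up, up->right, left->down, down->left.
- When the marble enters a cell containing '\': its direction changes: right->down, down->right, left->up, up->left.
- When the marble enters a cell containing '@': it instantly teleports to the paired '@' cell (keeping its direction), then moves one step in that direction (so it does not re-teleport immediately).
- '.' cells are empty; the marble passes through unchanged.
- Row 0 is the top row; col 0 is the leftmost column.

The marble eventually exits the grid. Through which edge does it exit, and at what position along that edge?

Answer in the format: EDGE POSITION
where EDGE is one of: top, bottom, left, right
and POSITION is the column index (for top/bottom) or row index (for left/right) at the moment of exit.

Step 1: enter (3,8), '.' pass, move left to (3,7)
Step 2: enter (3,7), '.' pass, move left to (3,6)
Step 3: enter (3,6), '/' deflects left->down, move down to (4,6)
Step 4: enter (4,6), '.' pass, move down to (5,6)
Step 5: enter (5,6), '.' pass, move down to (6,6)
Step 6: enter (6,6), '.' pass, move down to (7,6)
Step 7: enter (7,6), '.' pass, move down to (8,6)
Step 8: enter (8,6), '.' pass, move down to (9,6)
Step 9: enter (9,6), '.' pass, move down to (10,6)
Step 10: at (10,6) — EXIT via bottom edge, pos 6

Answer: bottom 6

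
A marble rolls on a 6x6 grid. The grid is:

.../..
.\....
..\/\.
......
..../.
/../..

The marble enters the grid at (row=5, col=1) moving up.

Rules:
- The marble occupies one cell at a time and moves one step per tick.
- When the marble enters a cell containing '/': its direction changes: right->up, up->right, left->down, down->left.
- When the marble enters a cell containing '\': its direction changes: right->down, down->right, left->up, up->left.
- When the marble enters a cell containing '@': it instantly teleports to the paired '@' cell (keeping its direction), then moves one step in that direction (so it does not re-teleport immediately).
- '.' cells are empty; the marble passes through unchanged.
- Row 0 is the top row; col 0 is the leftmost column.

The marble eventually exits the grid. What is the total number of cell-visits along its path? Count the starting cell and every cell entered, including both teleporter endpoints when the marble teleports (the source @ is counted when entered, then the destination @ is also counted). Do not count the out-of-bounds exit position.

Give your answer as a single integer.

Step 1: enter (5,1), '.' pass, move up to (4,1)
Step 2: enter (4,1), '.' pass, move up to (3,1)
Step 3: enter (3,1), '.' pass, move up to (2,1)
Step 4: enter (2,1), '.' pass, move up to (1,1)
Step 5: enter (1,1), '\' deflects up->left, move left to (1,0)
Step 6: enter (1,0), '.' pass, move left to (1,-1)
Step 7: at (1,-1) — EXIT via left edge, pos 1
Path length (cell visits): 6

Answer: 6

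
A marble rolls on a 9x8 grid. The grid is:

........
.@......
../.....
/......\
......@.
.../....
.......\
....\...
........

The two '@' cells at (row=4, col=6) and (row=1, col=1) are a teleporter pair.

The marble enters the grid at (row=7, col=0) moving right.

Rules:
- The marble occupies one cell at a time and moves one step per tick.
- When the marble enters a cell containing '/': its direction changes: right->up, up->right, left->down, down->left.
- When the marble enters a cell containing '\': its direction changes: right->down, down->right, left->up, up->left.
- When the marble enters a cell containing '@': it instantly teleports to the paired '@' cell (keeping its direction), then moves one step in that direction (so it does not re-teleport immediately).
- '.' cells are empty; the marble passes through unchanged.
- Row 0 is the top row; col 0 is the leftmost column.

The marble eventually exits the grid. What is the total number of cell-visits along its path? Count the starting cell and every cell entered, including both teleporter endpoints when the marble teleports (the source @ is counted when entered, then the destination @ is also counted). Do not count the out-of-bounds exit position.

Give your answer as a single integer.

Step 1: enter (7,0), '.' pass, move right to (7,1)
Step 2: enter (7,1), '.' pass, move right to (7,2)
Step 3: enter (7,2), '.' pass, move right to (7,3)
Step 4: enter (7,3), '.' pass, move right to (7,4)
Step 5: enter (7,4), '\' deflects right->down, move down to (8,4)
Step 6: enter (8,4), '.' pass, move down to (9,4)
Step 7: at (9,4) — EXIT via bottom edge, pos 4
Path length (cell visits): 6

Answer: 6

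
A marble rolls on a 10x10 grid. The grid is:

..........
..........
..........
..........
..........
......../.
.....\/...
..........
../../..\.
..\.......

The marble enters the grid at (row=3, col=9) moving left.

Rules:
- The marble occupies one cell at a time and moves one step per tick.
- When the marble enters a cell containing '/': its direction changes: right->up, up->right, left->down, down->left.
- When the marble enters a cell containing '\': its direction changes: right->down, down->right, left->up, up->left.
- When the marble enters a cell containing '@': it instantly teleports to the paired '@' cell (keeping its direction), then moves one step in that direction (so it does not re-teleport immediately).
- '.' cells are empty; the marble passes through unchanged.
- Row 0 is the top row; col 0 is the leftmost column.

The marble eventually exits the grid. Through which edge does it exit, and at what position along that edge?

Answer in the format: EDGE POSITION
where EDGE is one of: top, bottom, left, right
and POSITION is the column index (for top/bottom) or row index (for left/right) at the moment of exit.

Step 1: enter (3,9), '.' pass, move left to (3,8)
Step 2: enter (3,8), '.' pass, move left to (3,7)
Step 3: enter (3,7), '.' pass, move left to (3,6)
Step 4: enter (3,6), '.' pass, move left to (3,5)
Step 5: enter (3,5), '.' pass, move left to (3,4)
Step 6: enter (3,4), '.' pass, move left to (3,3)
Step 7: enter (3,3), '.' pass, move left to (3,2)
Step 8: enter (3,2), '.' pass, move left to (3,1)
Step 9: enter (3,1), '.' pass, move left to (3,0)
Step 10: enter (3,0), '.' pass, move left to (3,-1)
Step 11: at (3,-1) — EXIT via left edge, pos 3

Answer: left 3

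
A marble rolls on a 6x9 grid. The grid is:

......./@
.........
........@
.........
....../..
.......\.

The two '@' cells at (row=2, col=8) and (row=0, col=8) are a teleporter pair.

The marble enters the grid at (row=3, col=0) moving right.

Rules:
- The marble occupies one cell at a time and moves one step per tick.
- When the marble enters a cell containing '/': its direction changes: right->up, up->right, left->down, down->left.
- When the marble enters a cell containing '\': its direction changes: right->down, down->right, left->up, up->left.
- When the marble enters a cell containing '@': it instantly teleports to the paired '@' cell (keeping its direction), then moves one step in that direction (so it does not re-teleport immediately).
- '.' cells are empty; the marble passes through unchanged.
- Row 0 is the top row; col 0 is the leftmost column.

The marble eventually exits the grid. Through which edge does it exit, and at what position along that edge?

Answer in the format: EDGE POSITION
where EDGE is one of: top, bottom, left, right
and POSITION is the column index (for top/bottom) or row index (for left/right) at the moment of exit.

Step 1: enter (3,0), '.' pass, move right to (3,1)
Step 2: enter (3,1), '.' pass, move right to (3,2)
Step 3: enter (3,2), '.' pass, move right to (3,3)
Step 4: enter (3,3), '.' pass, move right to (3,4)
Step 5: enter (3,4), '.' pass, move right to (3,5)
Step 6: enter (3,5), '.' pass, move right to (3,6)
Step 7: enter (3,6), '.' pass, move right to (3,7)
Step 8: enter (3,7), '.' pass, move right to (3,8)
Step 9: enter (3,8), '.' pass, move right to (3,9)
Step 10: at (3,9) — EXIT via right edge, pos 3

Answer: right 3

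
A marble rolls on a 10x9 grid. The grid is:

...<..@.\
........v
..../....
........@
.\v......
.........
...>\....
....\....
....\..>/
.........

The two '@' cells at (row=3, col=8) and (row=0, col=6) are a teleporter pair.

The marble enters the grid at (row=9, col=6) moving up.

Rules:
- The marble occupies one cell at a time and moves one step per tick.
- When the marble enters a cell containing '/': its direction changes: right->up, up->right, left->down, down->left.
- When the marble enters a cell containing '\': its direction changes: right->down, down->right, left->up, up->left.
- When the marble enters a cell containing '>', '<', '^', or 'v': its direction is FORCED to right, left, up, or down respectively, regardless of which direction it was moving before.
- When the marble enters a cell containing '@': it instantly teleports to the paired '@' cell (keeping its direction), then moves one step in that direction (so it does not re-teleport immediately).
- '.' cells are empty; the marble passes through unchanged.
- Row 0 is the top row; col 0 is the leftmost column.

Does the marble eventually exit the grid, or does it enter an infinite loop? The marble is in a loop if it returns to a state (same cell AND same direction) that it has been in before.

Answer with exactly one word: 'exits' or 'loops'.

Step 1: enter (9,6), '.' pass, move up to (8,6)
Step 2: enter (8,6), '.' pass, move up to (7,6)
Step 3: enter (7,6), '.' pass, move up to (6,6)
Step 4: enter (6,6), '.' pass, move up to (5,6)
Step 5: enter (5,6), '.' pass, move up to (4,6)
Step 6: enter (4,6), '.' pass, move up to (3,6)
Step 7: enter (3,6), '.' pass, move up to (2,6)
Step 8: enter (2,6), '.' pass, move up to (1,6)
Step 9: enter (1,6), '.' pass, move up to (0,6)
Step 10: enter (0,6), '@' teleport (0,6)->(3,8), also enter (3,8), move up to (2,8)
Step 11: enter (2,8), '.' pass, move up to (1,8)
Step 12: enter (1,8), 'v' forces up->down, move down to (2,8)
Step 13: enter (2,8), '.' pass, move down to (3,8)
Step 14: enter (3,8), '@' teleport (3,8)->(0,6), also enter (0,6), move down to (1,6)
Step 15: enter (1,6), '.' pass, move down to (2,6)
Step 16: enter (2,6), '.' pass, move down to (3,6)
Step 17: enter (3,6), '.' pass, move down to (4,6)
Step 18: enter (4,6), '.' pass, move down to (5,6)
Step 19: enter (5,6), '.' pass, move down to (6,6)
Step 20: enter (6,6), '.' pass, move down to (7,6)
Step 21: enter (7,6), '.' pass, move down to (8,6)
Step 22: enter (8,6), '.' pass, move down to (9,6)
Step 23: enter (9,6), '.' pass, move down to (10,6)
Step 24: at (10,6) — EXIT via bottom edge, pos 6

Answer: exits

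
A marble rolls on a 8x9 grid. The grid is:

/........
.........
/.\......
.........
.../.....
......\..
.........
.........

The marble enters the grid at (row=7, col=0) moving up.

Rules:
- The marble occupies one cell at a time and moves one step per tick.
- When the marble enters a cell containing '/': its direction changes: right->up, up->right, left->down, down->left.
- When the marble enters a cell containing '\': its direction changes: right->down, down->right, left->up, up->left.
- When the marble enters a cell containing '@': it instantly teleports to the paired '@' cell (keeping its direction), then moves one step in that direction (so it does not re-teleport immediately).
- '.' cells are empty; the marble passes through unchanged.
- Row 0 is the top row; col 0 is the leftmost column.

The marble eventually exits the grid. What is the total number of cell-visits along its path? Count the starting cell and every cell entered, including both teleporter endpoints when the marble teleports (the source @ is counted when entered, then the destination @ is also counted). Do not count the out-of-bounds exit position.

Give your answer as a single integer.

Step 1: enter (7,0), '.' pass, move up to (6,0)
Step 2: enter (6,0), '.' pass, move up to (5,0)
Step 3: enter (5,0), '.' pass, move up to (4,0)
Step 4: enter (4,0), '.' pass, move up to (3,0)
Step 5: enter (3,0), '.' pass, move up to (2,0)
Step 6: enter (2,0), '/' deflects up->right, move right to (2,1)
Step 7: enter (2,1), '.' pass, move right to (2,2)
Step 8: enter (2,2), '\' deflects right->down, move down to (3,2)
Step 9: enter (3,2), '.' pass, move down to (4,2)
Step 10: enter (4,2), '.' pass, move down to (5,2)
Step 11: enter (5,2), '.' pass, move down to (6,2)
Step 12: enter (6,2), '.' pass, move down to (7,2)
Step 13: enter (7,2), '.' pass, move down to (8,2)
Step 14: at (8,2) — EXIT via bottom edge, pos 2
Path length (cell visits): 13

Answer: 13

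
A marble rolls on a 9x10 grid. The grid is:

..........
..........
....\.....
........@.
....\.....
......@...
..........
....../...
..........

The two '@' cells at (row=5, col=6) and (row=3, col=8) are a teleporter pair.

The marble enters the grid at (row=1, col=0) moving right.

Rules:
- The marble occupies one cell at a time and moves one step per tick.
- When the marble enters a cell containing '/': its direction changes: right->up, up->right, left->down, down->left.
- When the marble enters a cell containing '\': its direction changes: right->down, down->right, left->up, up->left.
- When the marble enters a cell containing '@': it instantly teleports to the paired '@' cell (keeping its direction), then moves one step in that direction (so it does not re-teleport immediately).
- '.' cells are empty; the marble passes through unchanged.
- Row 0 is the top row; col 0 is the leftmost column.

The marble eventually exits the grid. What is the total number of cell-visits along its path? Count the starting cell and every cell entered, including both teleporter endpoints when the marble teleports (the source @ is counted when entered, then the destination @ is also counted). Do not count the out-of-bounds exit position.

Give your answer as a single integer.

Answer: 10

Derivation:
Step 1: enter (1,0), '.' pass, move right to (1,1)
Step 2: enter (1,1), '.' pass, move right to (1,2)
Step 3: enter (1,2), '.' pass, move right to (1,3)
Step 4: enter (1,3), '.' pass, move right to (1,4)
Step 5: enter (1,4), '.' pass, move right to (1,5)
Step 6: enter (1,5), '.' pass, move right to (1,6)
Step 7: enter (1,6), '.' pass, move right to (1,7)
Step 8: enter (1,7), '.' pass, move right to (1,8)
Step 9: enter (1,8), '.' pass, move right to (1,9)
Step 10: enter (1,9), '.' pass, move right to (1,10)
Step 11: at (1,10) — EXIT via right edge, pos 1
Path length (cell visits): 10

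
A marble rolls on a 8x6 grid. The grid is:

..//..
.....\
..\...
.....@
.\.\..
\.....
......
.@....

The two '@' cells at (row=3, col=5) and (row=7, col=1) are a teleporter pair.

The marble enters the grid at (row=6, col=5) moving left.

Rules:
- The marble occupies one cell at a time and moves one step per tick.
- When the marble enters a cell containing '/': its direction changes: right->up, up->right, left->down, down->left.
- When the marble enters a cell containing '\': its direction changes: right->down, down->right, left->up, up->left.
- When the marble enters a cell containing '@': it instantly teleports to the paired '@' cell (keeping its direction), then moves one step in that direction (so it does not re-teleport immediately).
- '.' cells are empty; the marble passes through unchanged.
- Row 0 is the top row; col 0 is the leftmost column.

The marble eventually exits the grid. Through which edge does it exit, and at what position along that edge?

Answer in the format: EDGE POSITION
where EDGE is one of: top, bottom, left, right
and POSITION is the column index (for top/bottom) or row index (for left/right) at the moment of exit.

Step 1: enter (6,5), '.' pass, move left to (6,4)
Step 2: enter (6,4), '.' pass, move left to (6,3)
Step 3: enter (6,3), '.' pass, move left to (6,2)
Step 4: enter (6,2), '.' pass, move left to (6,1)
Step 5: enter (6,1), '.' pass, move left to (6,0)
Step 6: enter (6,0), '.' pass, move left to (6,-1)
Step 7: at (6,-1) — EXIT via left edge, pos 6

Answer: left 6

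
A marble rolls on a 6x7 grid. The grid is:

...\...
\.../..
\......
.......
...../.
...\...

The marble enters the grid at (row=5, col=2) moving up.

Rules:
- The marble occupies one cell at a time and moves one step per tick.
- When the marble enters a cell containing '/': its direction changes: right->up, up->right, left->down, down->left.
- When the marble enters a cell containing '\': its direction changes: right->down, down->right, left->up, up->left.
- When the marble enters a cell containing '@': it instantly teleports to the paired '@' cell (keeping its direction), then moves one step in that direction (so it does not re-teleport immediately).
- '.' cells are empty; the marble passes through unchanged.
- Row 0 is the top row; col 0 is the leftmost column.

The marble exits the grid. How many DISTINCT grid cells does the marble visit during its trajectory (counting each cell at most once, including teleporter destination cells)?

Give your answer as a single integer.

Step 1: enter (5,2), '.' pass, move up to (4,2)
Step 2: enter (4,2), '.' pass, move up to (3,2)
Step 3: enter (3,2), '.' pass, move up to (2,2)
Step 4: enter (2,2), '.' pass, move up to (1,2)
Step 5: enter (1,2), '.' pass, move up to (0,2)
Step 6: enter (0,2), '.' pass, move up to (-1,2)
Step 7: at (-1,2) — EXIT via top edge, pos 2
Distinct cells visited: 6 (path length 6)

Answer: 6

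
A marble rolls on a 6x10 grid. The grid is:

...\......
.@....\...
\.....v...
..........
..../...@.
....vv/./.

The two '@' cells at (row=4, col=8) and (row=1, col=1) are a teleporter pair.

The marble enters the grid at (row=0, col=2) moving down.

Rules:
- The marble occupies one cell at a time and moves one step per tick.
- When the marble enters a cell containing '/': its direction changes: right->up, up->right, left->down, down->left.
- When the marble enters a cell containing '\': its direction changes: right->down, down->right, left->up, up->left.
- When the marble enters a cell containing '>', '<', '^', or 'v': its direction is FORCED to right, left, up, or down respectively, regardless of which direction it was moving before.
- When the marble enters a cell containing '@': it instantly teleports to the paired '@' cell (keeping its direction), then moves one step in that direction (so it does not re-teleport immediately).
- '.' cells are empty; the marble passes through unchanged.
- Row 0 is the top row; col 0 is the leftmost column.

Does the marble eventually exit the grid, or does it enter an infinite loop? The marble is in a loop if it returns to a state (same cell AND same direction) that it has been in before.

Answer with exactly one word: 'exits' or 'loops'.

Answer: exits

Derivation:
Step 1: enter (0,2), '.' pass, move down to (1,2)
Step 2: enter (1,2), '.' pass, move down to (2,2)
Step 3: enter (2,2), '.' pass, move down to (3,2)
Step 4: enter (3,2), '.' pass, move down to (4,2)
Step 5: enter (4,2), '.' pass, move down to (5,2)
Step 6: enter (5,2), '.' pass, move down to (6,2)
Step 7: at (6,2) — EXIT via bottom edge, pos 2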